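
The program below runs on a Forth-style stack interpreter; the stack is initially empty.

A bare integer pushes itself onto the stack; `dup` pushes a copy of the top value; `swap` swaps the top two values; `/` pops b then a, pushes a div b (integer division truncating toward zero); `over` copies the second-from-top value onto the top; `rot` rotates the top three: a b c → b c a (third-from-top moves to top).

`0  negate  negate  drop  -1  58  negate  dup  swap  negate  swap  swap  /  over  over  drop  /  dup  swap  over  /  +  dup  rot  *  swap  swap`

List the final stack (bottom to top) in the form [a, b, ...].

0      : 0
negate : 0
negate : 0
drop   : (empty)
-1     : -1
58     : -1 58
negate : -1 -58
dup    : -1 -58 -58
swap   : -1 -58 -58
negate : -1 -58 58
swap   : -1 58 -58
swap   : -1 -58 58
/      : -1 -1
over   : -1 -1 -1
over   : -1 -1 -1 -1
drop   : -1 -1 -1
/      : -1 1
dup    : -1 1 1
swap   : -1 1 1
over   : -1 1 1 1
/      : -1 1 1
+      : -1 2
dup    : -1 2 2
rot    : 2 2 -1
*      : 2 -2
swap   : -2 2
swap   : 2 -2

[2, -2]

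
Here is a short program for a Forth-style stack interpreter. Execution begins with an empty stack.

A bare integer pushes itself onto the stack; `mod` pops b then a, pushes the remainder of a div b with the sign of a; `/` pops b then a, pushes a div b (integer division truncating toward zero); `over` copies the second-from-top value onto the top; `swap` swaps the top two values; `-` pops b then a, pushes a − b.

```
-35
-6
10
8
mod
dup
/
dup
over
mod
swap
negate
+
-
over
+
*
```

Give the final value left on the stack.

-35    -> [-35]
-6     -> [-35, -6]
10     -> [-35, -6, 10]
8      -> [-35, -6, 10, 8]
mod    -> [-35, -6, 2]
dup    -> [-35, -6, 2, 2]
/      -> [-35, -6, 1]
dup    -> [-35, -6, 1, 1]
over   -> [-35, -6, 1, 1, 1]
mod    -> [-35, -6, 1, 0]
swap   -> [-35, -6, 0, 1]
negate -> [-35, -6, 0, -1]
+      -> [-35, -6, -1]
-      -> [-35, -5]
over   -> [-35, -5, -35]
+      -> [-35, -40]
*      -> [1400]

1400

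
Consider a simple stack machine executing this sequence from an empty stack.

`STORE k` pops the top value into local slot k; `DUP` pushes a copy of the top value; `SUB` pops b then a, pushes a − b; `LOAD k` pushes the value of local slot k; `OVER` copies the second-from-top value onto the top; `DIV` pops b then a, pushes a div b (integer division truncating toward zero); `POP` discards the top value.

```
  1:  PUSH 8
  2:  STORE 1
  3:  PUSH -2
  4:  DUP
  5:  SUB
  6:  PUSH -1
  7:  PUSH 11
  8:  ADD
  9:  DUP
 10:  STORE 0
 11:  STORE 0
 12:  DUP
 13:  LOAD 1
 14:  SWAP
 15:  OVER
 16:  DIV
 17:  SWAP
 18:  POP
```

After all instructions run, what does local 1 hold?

PUSH 8  -> 8
STORE 1 -> (empty)
PUSH -2 -> -2
DUP     -> -2 -2
SUB     -> 0
PUSH -1 -> 0 -1
PUSH 11 -> 0 -1 11
ADD     -> 0 10
DUP     -> 0 10 10
STORE 0 -> 0 10
STORE 0 -> 0
DUP     -> 0 0
LOAD 1  -> 0 0 8
SWAP    -> 0 8 0
OVER    -> 0 8 0 8
DIV     -> 0 8 0
SWAP    -> 0 0 8
POP     -> 0 0

8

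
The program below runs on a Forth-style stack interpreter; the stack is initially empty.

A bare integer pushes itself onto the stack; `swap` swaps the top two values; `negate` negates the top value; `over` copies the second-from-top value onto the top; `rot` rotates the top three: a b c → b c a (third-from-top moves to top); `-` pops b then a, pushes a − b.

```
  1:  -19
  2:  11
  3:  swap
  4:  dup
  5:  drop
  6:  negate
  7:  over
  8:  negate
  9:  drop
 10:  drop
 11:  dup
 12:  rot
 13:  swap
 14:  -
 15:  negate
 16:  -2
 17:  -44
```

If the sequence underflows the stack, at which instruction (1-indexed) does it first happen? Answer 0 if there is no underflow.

12

-19    : -19
11     : -19 11
swap   : 11 -19
dup    : 11 -19 -19
drop   : 11 -19
negate : 11 19
over   : 11 19 11
negate : 11 19 -11
drop   : 11 19
drop   : 11
dup    : 11 11
rot  — needs 3 operands, stack has 2 → underflow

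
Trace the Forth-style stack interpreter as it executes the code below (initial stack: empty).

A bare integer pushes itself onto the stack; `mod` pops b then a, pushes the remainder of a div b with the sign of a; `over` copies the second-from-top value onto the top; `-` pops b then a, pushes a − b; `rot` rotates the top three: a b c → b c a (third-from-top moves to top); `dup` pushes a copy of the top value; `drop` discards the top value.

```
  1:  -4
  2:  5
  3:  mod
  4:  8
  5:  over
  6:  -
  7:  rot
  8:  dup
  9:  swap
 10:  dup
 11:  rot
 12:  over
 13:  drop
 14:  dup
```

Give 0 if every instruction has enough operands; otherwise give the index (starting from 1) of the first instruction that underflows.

-4   → -4
5    → -4 5
mod  → -4
8    → -4 8
over → -4 8 -4
-    → -4 12
rot  — needs 3 operands, stack has 2 → underflow

7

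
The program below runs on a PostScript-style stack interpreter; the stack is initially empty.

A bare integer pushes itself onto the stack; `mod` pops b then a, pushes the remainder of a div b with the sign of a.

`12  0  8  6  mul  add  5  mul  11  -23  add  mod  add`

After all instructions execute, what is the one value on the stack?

12  -> [12]
0   -> [12, 0]
8   -> [12, 0, 8]
6   -> [12, 0, 8, 6]
mul -> [12, 0, 48]
add -> [12, 48]
5   -> [12, 48, 5]
mul -> [12, 240]
11  -> [12, 240, 11]
-23 -> [12, 240, 11, -23]
add -> [12, 240, -12]
mod -> [12, 0]
add -> [12]

12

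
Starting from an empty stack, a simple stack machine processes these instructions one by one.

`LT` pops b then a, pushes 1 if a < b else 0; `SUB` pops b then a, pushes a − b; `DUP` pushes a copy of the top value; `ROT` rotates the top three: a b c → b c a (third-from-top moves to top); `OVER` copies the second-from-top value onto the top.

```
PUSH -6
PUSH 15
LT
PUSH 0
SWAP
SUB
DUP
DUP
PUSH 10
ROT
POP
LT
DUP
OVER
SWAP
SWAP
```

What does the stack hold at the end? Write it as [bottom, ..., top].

[-1, 1, 1, 1]

PUSH -6 : -6
PUSH 15 : -6 15
LT      : 1
PUSH 0  : 1 0
SWAP    : 0 1
SUB     : -1
DUP     : -1 -1
DUP     : -1 -1 -1
PUSH 10 : -1 -1 -1 10
ROT     : -1 -1 10 -1
POP     : -1 -1 10
LT      : -1 1
DUP     : -1 1 1
OVER    : -1 1 1 1
SWAP    : -1 1 1 1
SWAP    : -1 1 1 1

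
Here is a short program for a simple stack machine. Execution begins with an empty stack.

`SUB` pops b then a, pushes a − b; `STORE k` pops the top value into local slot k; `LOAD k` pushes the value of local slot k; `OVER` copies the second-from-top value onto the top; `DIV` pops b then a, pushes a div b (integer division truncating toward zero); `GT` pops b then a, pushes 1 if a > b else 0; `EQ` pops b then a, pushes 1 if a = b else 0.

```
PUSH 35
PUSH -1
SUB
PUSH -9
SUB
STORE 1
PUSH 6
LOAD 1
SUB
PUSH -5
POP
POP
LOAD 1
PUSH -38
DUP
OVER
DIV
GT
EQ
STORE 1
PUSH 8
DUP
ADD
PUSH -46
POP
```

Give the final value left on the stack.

PUSH 35  → 35
PUSH -1  → 35 -1
SUB      → 36
PUSH -9  → 36 -9
SUB      → 45
STORE 1  → (empty)
PUSH 6   → 6
LOAD 1   → 6 45
SUB      → -39
PUSH -5  → -39 -5
POP      → -39
POP      → (empty)
LOAD 1   → 45
PUSH -38 → 45 -38
DUP      → 45 -38 -38
OVER     → 45 -38 -38 -38
DIV      → 45 -38 1
GT       → 45 0
EQ       → 0
STORE 1  → (empty)
PUSH 8   → 8
DUP      → 8 8
ADD      → 16
PUSH -46 → 16 -46
POP      → 16

16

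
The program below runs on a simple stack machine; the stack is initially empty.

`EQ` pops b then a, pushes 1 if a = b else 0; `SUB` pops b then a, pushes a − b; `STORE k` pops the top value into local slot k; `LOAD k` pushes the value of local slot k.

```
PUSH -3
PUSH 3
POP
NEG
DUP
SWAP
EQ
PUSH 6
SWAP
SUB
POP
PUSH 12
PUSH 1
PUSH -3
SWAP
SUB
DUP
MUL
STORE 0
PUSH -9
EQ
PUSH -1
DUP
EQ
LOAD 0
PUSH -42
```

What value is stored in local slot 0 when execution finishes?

PUSH -3  -> -3
PUSH 3   -> -3 3
POP      -> -3
NEG      -> 3
DUP      -> 3 3
SWAP     -> 3 3
EQ       -> 1
PUSH 6   -> 1 6
SWAP     -> 6 1
SUB      -> 5
POP      -> (empty)
PUSH 12  -> 12
PUSH 1   -> 12 1
PUSH -3  -> 12 1 -3
SWAP     -> 12 -3 1
SUB      -> 12 -4
DUP      -> 12 -4 -4
MUL      -> 12 16
STORE 0  -> 12
PUSH -9  -> 12 -9
EQ       -> 0
PUSH -1  -> 0 -1
DUP      -> 0 -1 -1
EQ       -> 0 1
LOAD 0   -> 0 1 16
PUSH -42 -> 0 1 16 -42

16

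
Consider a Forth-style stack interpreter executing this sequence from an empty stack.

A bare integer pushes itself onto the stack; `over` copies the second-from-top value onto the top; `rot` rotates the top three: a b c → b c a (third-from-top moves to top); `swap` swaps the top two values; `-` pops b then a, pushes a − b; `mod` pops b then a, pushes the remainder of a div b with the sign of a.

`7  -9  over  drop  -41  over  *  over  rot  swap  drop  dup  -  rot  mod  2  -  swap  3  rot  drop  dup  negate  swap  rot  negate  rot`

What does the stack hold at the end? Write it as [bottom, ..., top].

[3, -369, -3]

7       7
-9      7 -9
over    7 -9 7
drop    7 -9
-41     7 -9 -41
over    7 -9 -41 -9
*       7 -9 369
over    7 -9 369 -9
rot     7 369 -9 -9
swap    7 369 -9 -9
drop    7 369 -9
dup     7 369 -9 -9
-       7 369 0
rot     369 0 7
mod     369 0
2       369 0 2
-       369 -2
swap    -2 369
3       -2 369 3
rot     369 3 -2
drop    369 3
dup     369 3 3
negate  369 3 -3
swap    369 -3 3
rot     -3 3 369
negate  -3 3 -369
rot     3 -369 -3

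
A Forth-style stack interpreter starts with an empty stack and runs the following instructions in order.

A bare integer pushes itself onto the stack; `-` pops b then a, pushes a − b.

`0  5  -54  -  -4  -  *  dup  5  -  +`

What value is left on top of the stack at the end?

0    0
5    0 5
-54  0 5 -54
-    0 59
-4   0 59 -4
-    0 63
*    0
dup  0 0
5    0 0 5
-    0 -5
+    -5

-5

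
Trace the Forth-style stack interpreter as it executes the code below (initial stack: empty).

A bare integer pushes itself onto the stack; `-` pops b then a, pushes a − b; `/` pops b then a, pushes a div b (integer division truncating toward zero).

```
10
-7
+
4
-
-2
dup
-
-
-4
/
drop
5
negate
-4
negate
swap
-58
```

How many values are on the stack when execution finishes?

10     → [10]
-7     → [10, -7]
+      → [3]
4      → [3, 4]
-      → [-1]
-2     → [-1, -2]
dup    → [-1, -2, -2]
-      → [-1, 0]
-      → [-1]
-4     → [-1, -4]
/      → [0]
drop   → []
5      → [5]
negate → [-5]
-4     → [-5, -4]
negate → [-5, 4]
swap   → [4, -5]
-58    → [4, -5, -58]

3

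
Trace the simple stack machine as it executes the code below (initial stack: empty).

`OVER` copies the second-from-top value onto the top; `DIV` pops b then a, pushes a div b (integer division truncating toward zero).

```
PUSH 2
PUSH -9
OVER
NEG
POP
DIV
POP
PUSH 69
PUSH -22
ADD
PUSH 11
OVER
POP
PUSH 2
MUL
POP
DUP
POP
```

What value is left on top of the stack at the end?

PUSH 2   → [2]
PUSH -9  → [2, -9]
OVER     → [2, -9, 2]
NEG      → [2, -9, -2]
POP      → [2, -9]
DIV      → [0]
POP      → []
PUSH 69  → [69]
PUSH -22 → [69, -22]
ADD      → [47]
PUSH 11  → [47, 11]
OVER     → [47, 11, 47]
POP      → [47, 11]
PUSH 2   → [47, 11, 2]
MUL      → [47, 22]
POP      → [47]
DUP      → [47, 47]
POP      → [47]

47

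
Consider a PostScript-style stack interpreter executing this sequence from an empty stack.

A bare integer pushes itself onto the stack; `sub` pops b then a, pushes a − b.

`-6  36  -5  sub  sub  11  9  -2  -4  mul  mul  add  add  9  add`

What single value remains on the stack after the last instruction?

45

-6   [-6]
36   [-6, 36]
-5   [-6, 36, -5]
sub  [-6, 41]
sub  [-47]
11   [-47, 11]
9    [-47, 11, 9]
-2   [-47, 11, 9, -2]
-4   [-47, 11, 9, -2, -4]
mul  [-47, 11, 9, 8]
mul  [-47, 11, 72]
add  [-47, 83]
add  [36]
9    [36, 9]
add  [45]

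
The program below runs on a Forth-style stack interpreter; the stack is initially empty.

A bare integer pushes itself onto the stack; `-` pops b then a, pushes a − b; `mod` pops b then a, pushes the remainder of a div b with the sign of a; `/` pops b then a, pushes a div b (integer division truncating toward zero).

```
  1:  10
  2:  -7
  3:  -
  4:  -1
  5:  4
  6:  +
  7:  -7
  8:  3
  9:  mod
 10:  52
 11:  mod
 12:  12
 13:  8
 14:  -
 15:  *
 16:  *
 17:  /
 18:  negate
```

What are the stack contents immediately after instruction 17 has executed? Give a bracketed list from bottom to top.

10   [10]
-7   [10, -7]
-    [17]
-1   [17, -1]
4    [17, -1, 4]
+    [17, 3]
-7   [17, 3, -7]
3    [17, 3, -7, 3]
mod  [17, 3, -1]
52   [17, 3, -1, 52]
mod  [17, 3, -1]
12   [17, 3, -1, 12]
8    [17, 3, -1, 12, 8]
-    [17, 3, -1, 4]
*    [17, 3, -4]
*    [17, -12]
/    [-1]

[-1]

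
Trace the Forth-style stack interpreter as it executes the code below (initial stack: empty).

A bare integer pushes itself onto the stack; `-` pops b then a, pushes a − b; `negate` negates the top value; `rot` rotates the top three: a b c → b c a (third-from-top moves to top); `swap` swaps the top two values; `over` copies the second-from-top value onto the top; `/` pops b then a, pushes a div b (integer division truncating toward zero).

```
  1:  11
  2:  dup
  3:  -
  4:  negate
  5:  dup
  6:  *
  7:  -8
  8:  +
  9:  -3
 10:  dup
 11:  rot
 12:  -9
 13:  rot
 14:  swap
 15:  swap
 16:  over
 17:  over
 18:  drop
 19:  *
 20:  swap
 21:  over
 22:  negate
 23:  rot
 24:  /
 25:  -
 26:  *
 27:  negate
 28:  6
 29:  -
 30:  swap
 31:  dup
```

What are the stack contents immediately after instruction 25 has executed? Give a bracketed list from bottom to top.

11     : 11
dup    : 11 11
-      : 0
negate : 0
dup    : 0 0
*      : 0
-8     : 0 -8
+      : -8
-3     : -8 -3
dup    : -8 -3 -3
rot    : -3 -3 -8
-9     : -3 -3 -8 -9
rot    : -3 -8 -9 -3
swap   : -3 -8 -3 -9
swap   : -3 -8 -9 -3
over   : -3 -8 -9 -3 -9
over   : -3 -8 -9 -3 -9 -3
drop   : -3 -8 -9 -3 -9
*      : -3 -8 -9 27
swap   : -3 -8 27 -9
over   : -3 -8 27 -9 27
negate : -3 -8 27 -9 -27
rot    : -3 -8 -9 -27 27
/      : -3 -8 -9 -1
-      : -3 -8 -8

[-3, -8, -8]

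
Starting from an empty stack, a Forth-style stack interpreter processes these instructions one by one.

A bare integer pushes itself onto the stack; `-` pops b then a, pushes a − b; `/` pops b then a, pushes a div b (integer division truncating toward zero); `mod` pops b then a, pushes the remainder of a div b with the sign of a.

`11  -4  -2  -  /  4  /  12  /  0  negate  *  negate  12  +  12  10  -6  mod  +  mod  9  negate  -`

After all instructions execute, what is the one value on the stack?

11     : 11
-4     : 11 -4
-2     : 11 -4 -2
-      : 11 -2
/      : -5
4      : -5 4
/      : -1
12     : -1 12
/      : 0
0      : 0 0
negate : 0 0
*      : 0
negate : 0
12     : 0 12
+      : 12
12     : 12 12
10     : 12 12 10
-6     : 12 12 10 -6
mod    : 12 12 4
+      : 12 16
mod    : 12
9      : 12 9
negate : 12 -9
-      : 21

21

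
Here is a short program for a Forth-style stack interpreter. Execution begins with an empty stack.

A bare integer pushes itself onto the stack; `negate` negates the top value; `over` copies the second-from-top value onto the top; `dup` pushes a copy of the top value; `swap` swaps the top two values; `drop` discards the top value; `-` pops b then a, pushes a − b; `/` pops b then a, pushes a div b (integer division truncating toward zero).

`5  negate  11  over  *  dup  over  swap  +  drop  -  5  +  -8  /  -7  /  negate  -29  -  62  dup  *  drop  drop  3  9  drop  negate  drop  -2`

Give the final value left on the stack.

5      : 5
negate : -5
11     : -5 11
over   : -5 11 -5
*      : -5 -55
dup    : -5 -55 -55
over   : -5 -55 -55 -55
swap   : -5 -55 -55 -55
+      : -5 -55 -110
drop   : -5 -55
-      : 50
5      : 50 5
+      : 55
-8     : 55 -8
/      : -6
-7     : -6 -7
/      : 0
negate : 0
-29    : 0 -29
-      : 29
62     : 29 62
dup    : 29 62 62
*      : 29 3844
drop   : 29
drop   : (empty)
3      : 3
9      : 3 9
drop   : 3
negate : -3
drop   : (empty)
-2     : -2

-2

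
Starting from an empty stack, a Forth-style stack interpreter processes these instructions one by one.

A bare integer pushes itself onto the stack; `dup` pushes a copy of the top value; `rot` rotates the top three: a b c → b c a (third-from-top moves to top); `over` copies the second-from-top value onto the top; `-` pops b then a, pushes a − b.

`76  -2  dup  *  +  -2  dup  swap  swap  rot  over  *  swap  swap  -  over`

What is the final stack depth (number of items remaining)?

76   → 76
-2   → 76 -2
dup  → 76 -2 -2
*    → 76 4
+    → 80
-2   → 80 -2
dup  → 80 -2 -2
swap → 80 -2 -2
swap → 80 -2 -2
rot  → -2 -2 80
over → -2 -2 80 -2
*    → -2 -2 -160
swap → -2 -160 -2
swap → -2 -2 -160
-    → -2 158
over → -2 158 -2

3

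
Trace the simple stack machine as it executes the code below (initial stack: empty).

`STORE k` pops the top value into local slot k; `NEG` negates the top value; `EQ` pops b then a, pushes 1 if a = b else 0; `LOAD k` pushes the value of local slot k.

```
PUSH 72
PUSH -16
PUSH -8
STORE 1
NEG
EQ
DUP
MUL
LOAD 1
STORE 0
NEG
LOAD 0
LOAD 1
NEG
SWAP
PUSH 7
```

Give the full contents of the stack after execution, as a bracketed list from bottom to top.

[0, 8, -8, 7]

PUSH 72  -> [72]
PUSH -16 -> [72, -16]
PUSH -8  -> [72, -16, -8]
STORE 1  -> [72, -16]
NEG      -> [72, 16]
EQ       -> [0]
DUP      -> [0, 0]
MUL      -> [0]
LOAD 1   -> [0, -8]
STORE 0  -> [0]
NEG      -> [0]
LOAD 0   -> [0, -8]
LOAD 1   -> [0, -8, -8]
NEG      -> [0, -8, 8]
SWAP     -> [0, 8, -8]
PUSH 7   -> [0, 8, -8, 7]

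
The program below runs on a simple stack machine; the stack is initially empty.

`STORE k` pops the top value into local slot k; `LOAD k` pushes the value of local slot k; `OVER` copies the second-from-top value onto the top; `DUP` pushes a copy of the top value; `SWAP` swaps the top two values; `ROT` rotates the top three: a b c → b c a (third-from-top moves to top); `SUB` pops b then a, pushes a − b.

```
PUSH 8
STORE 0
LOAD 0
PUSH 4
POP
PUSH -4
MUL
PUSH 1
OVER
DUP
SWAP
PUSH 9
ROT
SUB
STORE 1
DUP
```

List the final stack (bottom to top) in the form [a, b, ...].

[-32, 1, -32, -32]

PUSH 8  → [8]
STORE 0 → []
LOAD 0  → [8]
PUSH 4  → [8, 4]
POP     → [8]
PUSH -4 → [8, -4]
MUL     → [-32]
PUSH 1  → [-32, 1]
OVER    → [-32, 1, -32]
DUP     → [-32, 1, -32, -32]
SWAP    → [-32, 1, -32, -32]
PUSH 9  → [-32, 1, -32, -32, 9]
ROT     → [-32, 1, -32, 9, -32]
SUB     → [-32, 1, -32, 41]
STORE 1 → [-32, 1, -32]
DUP     → [-32, 1, -32, -32]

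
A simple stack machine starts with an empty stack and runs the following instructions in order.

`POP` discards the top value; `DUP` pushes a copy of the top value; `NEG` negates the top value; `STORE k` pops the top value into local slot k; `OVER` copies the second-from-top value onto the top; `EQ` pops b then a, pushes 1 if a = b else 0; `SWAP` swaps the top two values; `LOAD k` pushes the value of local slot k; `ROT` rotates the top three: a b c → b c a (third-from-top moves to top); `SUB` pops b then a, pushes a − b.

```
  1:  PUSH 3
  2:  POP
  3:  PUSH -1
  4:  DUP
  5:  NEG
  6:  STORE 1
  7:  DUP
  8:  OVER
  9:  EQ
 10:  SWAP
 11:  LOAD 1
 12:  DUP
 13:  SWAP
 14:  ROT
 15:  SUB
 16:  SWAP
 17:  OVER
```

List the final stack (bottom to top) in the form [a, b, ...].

[1, 2, 1, 2]

PUSH 3  -> 3
POP     -> (empty)
PUSH -1 -> -1
DUP     -> -1 -1
NEG     -> -1 1
STORE 1 -> -1
DUP     -> -1 -1
OVER    -> -1 -1 -1
EQ      -> -1 1
SWAP    -> 1 -1
LOAD 1  -> 1 -1 1
DUP     -> 1 -1 1 1
SWAP    -> 1 -1 1 1
ROT     -> 1 1 1 -1
SUB     -> 1 1 2
SWAP    -> 1 2 1
OVER    -> 1 2 1 2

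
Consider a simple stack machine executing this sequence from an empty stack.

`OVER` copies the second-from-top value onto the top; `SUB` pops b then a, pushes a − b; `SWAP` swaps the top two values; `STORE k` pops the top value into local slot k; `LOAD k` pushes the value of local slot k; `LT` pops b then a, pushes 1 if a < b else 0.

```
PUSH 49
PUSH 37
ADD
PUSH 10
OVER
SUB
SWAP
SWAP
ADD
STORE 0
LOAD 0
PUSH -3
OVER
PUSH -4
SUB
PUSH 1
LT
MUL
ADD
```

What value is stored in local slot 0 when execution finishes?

10

PUSH 49 : [49]
PUSH 37 : [49, 37]
ADD     : [86]
PUSH 10 : [86, 10]
OVER    : [86, 10, 86]
SUB     : [86, -76]
SWAP    : [-76, 86]
SWAP    : [86, -76]
ADD     : [10]
STORE 0 : []
LOAD 0  : [10]
PUSH -3 : [10, -3]
OVER    : [10, -3, 10]
PUSH -4 : [10, -3, 10, -4]
SUB     : [10, -3, 14]
PUSH 1  : [10, -3, 14, 1]
LT      : [10, -3, 0]
MUL     : [10, 0]
ADD     : [10]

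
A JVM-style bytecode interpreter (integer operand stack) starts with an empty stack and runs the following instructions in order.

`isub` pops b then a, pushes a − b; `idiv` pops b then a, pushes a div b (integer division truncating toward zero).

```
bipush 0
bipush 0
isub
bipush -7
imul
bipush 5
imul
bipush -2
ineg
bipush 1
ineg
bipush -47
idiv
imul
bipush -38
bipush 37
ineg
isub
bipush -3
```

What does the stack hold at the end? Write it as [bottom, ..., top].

bipush 0   : [0]
bipush 0   : [0, 0]
isub       : [0]
bipush -7  : [0, -7]
imul       : [0]
bipush 5   : [0, 5]
imul       : [0]
bipush -2  : [0, -2]
ineg       : [0, 2]
bipush 1   : [0, 2, 1]
ineg       : [0, 2, -1]
bipush -47 : [0, 2, -1, -47]
idiv       : [0, 2, 0]
imul       : [0, 0]
bipush -38 : [0, 0, -38]
bipush 37  : [0, 0, -38, 37]
ineg       : [0, 0, -38, -37]
isub       : [0, 0, -1]
bipush -3  : [0, 0, -1, -3]

[0, 0, -1, -3]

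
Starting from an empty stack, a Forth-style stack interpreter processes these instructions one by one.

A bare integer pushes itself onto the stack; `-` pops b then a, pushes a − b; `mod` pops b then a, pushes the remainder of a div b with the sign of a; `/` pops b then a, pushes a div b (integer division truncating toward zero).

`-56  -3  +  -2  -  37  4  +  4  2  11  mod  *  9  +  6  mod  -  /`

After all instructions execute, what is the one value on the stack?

-1

-56 → [-56]
-3  → [-56, -3]
+   → [-59]
-2  → [-59, -2]
-   → [-57]
37  → [-57, 37]
4   → [-57, 37, 4]
+   → [-57, 41]
4   → [-57, 41, 4]
2   → [-57, 41, 4, 2]
11  → [-57, 41, 4, 2, 11]
mod → [-57, 41, 4, 2]
*   → [-57, 41, 8]
9   → [-57, 41, 8, 9]
+   → [-57, 41, 17]
6   → [-57, 41, 17, 6]
mod → [-57, 41, 5]
-   → [-57, 36]
/   → [-1]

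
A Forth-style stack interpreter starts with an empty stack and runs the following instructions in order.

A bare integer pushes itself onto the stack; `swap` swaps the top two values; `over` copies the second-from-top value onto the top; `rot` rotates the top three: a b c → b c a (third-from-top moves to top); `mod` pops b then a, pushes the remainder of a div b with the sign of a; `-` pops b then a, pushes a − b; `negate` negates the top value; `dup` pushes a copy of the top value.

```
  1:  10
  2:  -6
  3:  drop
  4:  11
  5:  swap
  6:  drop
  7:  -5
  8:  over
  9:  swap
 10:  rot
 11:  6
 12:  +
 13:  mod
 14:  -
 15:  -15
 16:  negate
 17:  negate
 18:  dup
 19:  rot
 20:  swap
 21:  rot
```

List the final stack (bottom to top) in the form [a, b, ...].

[16, -15, -15]

10     → 10
-6     → 10 -6
drop   → 10
11     → 10 11
swap   → 11 10
drop   → 11
-5     → 11 -5
over   → 11 -5 11
swap   → 11 11 -5
rot    → 11 -5 11
6      → 11 -5 11 6
+      → 11 -5 17
mod    → 11 -5
-      → 16
-15    → 16 -15
negate → 16 15
negate → 16 -15
dup    → 16 -15 -15
rot    → -15 -15 16
swap   → -15 16 -15
rot    → 16 -15 -15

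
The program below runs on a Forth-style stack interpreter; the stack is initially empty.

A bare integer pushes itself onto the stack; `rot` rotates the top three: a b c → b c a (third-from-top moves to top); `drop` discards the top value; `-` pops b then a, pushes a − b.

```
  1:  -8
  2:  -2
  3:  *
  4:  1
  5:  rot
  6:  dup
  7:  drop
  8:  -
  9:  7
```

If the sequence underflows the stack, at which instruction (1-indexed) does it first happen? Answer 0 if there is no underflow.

-8  [-8]
-2  [-8, -2]
*   [16]
1   [16, 1]
rot  — needs 3 operands, stack has 2 → underflow

5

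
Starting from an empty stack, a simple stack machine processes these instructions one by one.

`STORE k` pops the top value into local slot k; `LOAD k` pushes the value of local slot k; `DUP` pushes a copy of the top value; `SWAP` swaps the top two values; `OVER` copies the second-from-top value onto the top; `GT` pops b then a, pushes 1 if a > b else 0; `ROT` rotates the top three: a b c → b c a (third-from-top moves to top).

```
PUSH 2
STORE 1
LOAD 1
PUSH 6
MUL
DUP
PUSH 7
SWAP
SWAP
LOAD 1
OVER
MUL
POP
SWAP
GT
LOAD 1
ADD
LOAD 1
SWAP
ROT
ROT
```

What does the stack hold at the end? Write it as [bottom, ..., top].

[2, 12, 2]

PUSH 2  → [2]
STORE 1 → []
LOAD 1  → [2]
PUSH 6  → [2, 6]
MUL     → [12]
DUP     → [12, 12]
PUSH 7  → [12, 12, 7]
SWAP    → [12, 7, 12]
SWAP    → [12, 12, 7]
LOAD 1  → [12, 12, 7, 2]
OVER    → [12, 12, 7, 2, 7]
MUL     → [12, 12, 7, 14]
POP     → [12, 12, 7]
SWAP    → [12, 7, 12]
GT      → [12, 0]
LOAD 1  → [12, 0, 2]
ADD     → [12, 2]
LOAD 1  → [12, 2, 2]
SWAP    → [12, 2, 2]
ROT     → [2, 2, 12]
ROT     → [2, 12, 2]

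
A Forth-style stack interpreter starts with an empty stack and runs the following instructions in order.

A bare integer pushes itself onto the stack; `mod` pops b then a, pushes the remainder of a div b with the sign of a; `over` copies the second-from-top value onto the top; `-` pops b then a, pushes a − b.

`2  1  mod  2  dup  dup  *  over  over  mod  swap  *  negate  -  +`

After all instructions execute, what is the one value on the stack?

10

2      : 2
1      : 2 1
mod    : 0
2      : 0 2
dup    : 0 2 2
dup    : 0 2 2 2
*      : 0 2 4
over   : 0 2 4 2
over   : 0 2 4 2 4
mod    : 0 2 4 2
swap   : 0 2 2 4
*      : 0 2 8
negate : 0 2 -8
-      : 0 10
+      : 10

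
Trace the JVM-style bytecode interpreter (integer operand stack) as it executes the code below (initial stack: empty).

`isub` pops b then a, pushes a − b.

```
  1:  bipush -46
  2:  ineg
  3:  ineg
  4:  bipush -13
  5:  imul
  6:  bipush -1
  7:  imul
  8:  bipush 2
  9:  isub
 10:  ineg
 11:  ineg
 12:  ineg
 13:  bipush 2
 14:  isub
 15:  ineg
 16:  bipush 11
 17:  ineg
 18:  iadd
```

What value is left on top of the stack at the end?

bipush -46 -> -46
ineg       -> 46
ineg       -> -46
bipush -13 -> -46 -13
imul       -> 598
bipush -1  -> 598 -1
imul       -> -598
bipush 2   -> -598 2
isub       -> -600
ineg       -> 600
ineg       -> -600
ineg       -> 600
bipush 2   -> 600 2
isub       -> 598
ineg       -> -598
bipush 11  -> -598 11
ineg       -> -598 -11
iadd       -> -609

-609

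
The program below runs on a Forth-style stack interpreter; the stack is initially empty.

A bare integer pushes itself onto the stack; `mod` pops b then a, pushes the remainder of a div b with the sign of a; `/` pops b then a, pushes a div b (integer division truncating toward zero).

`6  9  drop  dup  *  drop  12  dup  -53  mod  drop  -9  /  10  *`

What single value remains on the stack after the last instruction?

-10

6    → 6
9    → 6 9
drop → 6
dup  → 6 6
*    → 36
drop → (empty)
12   → 12
dup  → 12 12
-53  → 12 12 -53
mod  → 12 12
drop → 12
-9   → 12 -9
/    → -1
10   → -1 10
*    → -10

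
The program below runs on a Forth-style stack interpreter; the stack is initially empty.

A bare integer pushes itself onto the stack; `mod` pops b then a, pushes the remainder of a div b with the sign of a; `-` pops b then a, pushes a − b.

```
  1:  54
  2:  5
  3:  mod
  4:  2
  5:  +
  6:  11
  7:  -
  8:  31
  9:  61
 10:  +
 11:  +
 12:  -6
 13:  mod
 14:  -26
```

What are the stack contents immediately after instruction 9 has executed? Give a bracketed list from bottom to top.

[-5, 31, 61]

54  : 54
5   : 54 5
mod : 4
2   : 4 2
+   : 6
11  : 6 11
-   : -5
31  : -5 31
61  : -5 31 61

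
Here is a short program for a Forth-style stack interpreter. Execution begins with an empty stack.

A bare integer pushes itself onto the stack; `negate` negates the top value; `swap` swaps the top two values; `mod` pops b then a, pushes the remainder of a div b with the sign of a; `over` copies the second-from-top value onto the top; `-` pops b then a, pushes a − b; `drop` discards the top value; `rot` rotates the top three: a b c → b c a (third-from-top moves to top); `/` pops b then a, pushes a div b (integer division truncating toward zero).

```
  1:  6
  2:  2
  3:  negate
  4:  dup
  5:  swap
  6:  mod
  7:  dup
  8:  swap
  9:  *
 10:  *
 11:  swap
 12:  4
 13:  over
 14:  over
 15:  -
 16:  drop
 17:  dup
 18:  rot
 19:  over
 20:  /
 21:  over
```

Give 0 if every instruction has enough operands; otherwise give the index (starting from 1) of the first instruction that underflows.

6      : [6]
2      : [6, 2]
negate : [6, -2]
dup    : [6, -2, -2]
swap   : [6, -2, -2]
mod    : [6, 0]
dup    : [6, 0, 0]
swap   : [6, 0, 0]
*      : [6, 0]
*      : [0]
swap  — needs 2 operands, stack has 1 → underflow

11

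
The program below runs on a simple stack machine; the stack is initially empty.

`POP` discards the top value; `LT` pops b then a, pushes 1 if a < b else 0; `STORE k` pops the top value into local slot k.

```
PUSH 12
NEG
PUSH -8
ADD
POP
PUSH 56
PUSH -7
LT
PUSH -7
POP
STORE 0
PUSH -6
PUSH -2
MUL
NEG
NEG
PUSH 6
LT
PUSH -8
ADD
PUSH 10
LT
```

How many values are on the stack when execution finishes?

1

PUSH 12  [12]
NEG      [-12]
PUSH -8  [-12, -8]
ADD      [-20]
POP      []
PUSH 56  [56]
PUSH -7  [56, -7]
LT       [0]
PUSH -7  [0, -7]
POP      [0]
STORE 0  []
PUSH -6  [-6]
PUSH -2  [-6, -2]
MUL      [12]
NEG      [-12]
NEG      [12]
PUSH 6   [12, 6]
LT       [0]
PUSH -8  [0, -8]
ADD      [-8]
PUSH 10  [-8, 10]
LT       [1]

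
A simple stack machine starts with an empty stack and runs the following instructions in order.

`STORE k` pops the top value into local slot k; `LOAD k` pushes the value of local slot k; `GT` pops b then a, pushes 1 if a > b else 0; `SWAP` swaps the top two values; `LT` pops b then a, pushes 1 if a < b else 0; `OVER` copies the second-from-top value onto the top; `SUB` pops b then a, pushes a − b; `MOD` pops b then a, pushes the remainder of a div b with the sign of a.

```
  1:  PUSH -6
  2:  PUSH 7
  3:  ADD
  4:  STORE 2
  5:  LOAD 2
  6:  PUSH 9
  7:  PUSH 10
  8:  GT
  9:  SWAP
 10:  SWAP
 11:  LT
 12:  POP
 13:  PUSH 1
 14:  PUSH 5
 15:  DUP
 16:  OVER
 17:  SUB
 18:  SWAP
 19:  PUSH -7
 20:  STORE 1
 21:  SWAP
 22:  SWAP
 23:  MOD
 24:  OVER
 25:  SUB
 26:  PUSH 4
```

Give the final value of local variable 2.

PUSH -6 -> -6
PUSH 7  -> -6 7
ADD     -> 1
STORE 2 -> (empty)
LOAD 2  -> 1
PUSH 9  -> 1 9
PUSH 10 -> 1 9 10
GT      -> 1 0
SWAP    -> 0 1
SWAP    -> 1 0
LT      -> 0
POP     -> (empty)
PUSH 1  -> 1
PUSH 5  -> 1 5
DUP     -> 1 5 5
OVER    -> 1 5 5 5
SUB     -> 1 5 0
SWAP    -> 1 0 5
PUSH -7 -> 1 0 5 -7
STORE 1 -> 1 0 5
SWAP    -> 1 5 0
SWAP    -> 1 0 5
MOD     -> 1 0
OVER    -> 1 0 1
SUB     -> 1 -1
PUSH 4  -> 1 -1 4

1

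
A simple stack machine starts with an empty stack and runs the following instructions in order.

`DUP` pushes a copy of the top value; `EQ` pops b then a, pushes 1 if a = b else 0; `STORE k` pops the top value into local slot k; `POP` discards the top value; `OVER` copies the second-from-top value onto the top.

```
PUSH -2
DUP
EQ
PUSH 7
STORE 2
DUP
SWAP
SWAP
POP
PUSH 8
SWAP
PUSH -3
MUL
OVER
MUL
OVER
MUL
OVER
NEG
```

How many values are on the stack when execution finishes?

PUSH -2  [-2]
DUP      [-2, -2]
EQ       [1]
PUSH 7   [1, 7]
STORE 2  [1]
DUP      [1, 1]
SWAP     [1, 1]
SWAP     [1, 1]
POP      [1]
PUSH 8   [1, 8]
SWAP     [8, 1]
PUSH -3  [8, 1, -3]
MUL      [8, -3]
OVER     [8, -3, 8]
MUL      [8, -24]
OVER     [8, -24, 8]
MUL      [8, -192]
OVER     [8, -192, 8]
NEG      [8, -192, -8]

3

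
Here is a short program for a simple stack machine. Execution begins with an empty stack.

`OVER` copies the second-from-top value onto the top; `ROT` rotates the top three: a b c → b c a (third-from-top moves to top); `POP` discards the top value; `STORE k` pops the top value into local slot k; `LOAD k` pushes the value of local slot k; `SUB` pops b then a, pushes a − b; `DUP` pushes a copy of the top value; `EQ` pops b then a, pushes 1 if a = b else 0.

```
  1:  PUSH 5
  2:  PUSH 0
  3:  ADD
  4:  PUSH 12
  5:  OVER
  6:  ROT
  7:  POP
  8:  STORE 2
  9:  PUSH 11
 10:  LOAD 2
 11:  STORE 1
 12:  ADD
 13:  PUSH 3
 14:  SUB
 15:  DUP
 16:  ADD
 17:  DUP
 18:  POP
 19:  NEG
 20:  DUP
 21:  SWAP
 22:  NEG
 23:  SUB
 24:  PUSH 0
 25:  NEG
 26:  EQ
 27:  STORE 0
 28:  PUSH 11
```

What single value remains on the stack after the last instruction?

PUSH 5  : [5]
PUSH 0  : [5, 0]
ADD     : [5]
PUSH 12 : [5, 12]
OVER    : [5, 12, 5]
ROT     : [12, 5, 5]
POP     : [12, 5]
STORE 2 : [12]
PUSH 11 : [12, 11]
LOAD 2  : [12, 11, 5]
STORE 1 : [12, 11]
ADD     : [23]
PUSH 3  : [23, 3]
SUB     : [20]
DUP     : [20, 20]
ADD     : [40]
DUP     : [40, 40]
POP     : [40]
NEG     : [-40]
DUP     : [-40, -40]
SWAP    : [-40, -40]
NEG     : [-40, 40]
SUB     : [-80]
PUSH 0  : [-80, 0]
NEG     : [-80, 0]
EQ      : [0]
STORE 0 : []
PUSH 11 : [11]

11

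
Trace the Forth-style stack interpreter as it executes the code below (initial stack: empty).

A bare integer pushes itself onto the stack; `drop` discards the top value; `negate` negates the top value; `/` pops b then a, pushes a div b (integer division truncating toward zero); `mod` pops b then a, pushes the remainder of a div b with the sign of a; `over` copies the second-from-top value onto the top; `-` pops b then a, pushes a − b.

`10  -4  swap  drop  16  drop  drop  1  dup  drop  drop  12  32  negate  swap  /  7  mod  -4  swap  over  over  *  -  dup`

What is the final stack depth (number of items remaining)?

3

10      [10]
-4      [10, -4]
swap    [-4, 10]
drop    [-4]
16      [-4, 16]
drop    [-4]
drop    []
1       [1]
dup     [1, 1]
drop    [1]
drop    []
12      [12]
32      [12, 32]
negate  [12, -32]
swap    [-32, 12]
/       [-2]
7       [-2, 7]
mod     [-2]
-4      [-2, -4]
swap    [-4, -2]
over    [-4, -2, -4]
over    [-4, -2, -4, -2]
*       [-4, -2, 8]
-       [-4, -10]
dup     [-4, -10, -10]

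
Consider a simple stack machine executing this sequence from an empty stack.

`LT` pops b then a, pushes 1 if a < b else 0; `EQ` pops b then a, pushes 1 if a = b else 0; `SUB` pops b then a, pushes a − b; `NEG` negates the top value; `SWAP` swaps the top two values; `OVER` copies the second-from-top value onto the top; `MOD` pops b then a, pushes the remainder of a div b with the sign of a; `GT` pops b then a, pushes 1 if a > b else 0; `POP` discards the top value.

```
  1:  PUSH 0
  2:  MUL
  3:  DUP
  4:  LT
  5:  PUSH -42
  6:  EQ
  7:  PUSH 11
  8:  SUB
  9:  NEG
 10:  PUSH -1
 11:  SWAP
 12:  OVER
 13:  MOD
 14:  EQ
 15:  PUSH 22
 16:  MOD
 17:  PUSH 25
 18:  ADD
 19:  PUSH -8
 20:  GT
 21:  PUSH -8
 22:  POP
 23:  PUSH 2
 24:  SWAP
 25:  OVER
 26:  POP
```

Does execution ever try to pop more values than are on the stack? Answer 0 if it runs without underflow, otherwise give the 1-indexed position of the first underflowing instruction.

PUSH 0 : 0
MUL  — needs 2 operands, stack has 1 → underflow

2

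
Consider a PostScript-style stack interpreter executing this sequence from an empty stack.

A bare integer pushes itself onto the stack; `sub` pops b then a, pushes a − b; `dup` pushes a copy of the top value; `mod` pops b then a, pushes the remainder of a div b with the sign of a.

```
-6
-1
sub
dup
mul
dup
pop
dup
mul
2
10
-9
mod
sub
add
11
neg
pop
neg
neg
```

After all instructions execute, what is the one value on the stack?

626

-6  : -6
-1  : -6 -1
sub : -5
dup : -5 -5
mul : 25
dup : 25 25
pop : 25
dup : 25 25
mul : 625
2   : 625 2
10  : 625 2 10
-9  : 625 2 10 -9
mod : 625 2 1
sub : 625 1
add : 626
11  : 626 11
neg : 626 -11
pop : 626
neg : -626
neg : 626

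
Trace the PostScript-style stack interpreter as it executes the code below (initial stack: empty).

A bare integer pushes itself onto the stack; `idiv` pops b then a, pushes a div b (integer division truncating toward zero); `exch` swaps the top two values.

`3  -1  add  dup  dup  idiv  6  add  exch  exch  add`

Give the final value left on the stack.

9

3    -> [3]
-1   -> [3, -1]
add  -> [2]
dup  -> [2, 2]
dup  -> [2, 2, 2]
idiv -> [2, 1]
6    -> [2, 1, 6]
add  -> [2, 7]
exch -> [7, 2]
exch -> [2, 7]
add  -> [9]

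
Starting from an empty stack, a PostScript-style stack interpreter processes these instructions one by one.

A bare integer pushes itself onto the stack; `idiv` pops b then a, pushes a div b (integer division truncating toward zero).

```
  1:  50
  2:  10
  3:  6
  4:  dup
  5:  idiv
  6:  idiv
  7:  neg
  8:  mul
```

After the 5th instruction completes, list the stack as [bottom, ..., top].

50   → 50
10   → 50 10
6    → 50 10 6
dup  → 50 10 6 6
idiv → 50 10 1

[50, 10, 1]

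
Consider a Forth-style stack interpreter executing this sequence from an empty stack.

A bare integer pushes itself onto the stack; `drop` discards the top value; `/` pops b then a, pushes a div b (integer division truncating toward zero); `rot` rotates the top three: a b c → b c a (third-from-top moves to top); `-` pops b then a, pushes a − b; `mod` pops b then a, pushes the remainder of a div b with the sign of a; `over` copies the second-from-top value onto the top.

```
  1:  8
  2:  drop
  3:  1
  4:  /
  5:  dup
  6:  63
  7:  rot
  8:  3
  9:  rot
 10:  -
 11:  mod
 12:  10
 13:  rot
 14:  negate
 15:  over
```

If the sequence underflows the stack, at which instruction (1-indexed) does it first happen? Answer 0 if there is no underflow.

4

8     [8]
drop  []
1     [1]
/  — needs 2 operands, stack has 1 → underflow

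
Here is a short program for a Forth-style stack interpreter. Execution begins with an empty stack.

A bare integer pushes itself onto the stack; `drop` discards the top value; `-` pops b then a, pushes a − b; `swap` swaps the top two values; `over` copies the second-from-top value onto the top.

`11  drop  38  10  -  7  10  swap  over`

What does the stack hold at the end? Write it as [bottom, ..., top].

[28, 10, 7, 10]

11   -> 11
drop -> (empty)
38   -> 38
10   -> 38 10
-    -> 28
7    -> 28 7
10   -> 28 7 10
swap -> 28 10 7
over -> 28 10 7 10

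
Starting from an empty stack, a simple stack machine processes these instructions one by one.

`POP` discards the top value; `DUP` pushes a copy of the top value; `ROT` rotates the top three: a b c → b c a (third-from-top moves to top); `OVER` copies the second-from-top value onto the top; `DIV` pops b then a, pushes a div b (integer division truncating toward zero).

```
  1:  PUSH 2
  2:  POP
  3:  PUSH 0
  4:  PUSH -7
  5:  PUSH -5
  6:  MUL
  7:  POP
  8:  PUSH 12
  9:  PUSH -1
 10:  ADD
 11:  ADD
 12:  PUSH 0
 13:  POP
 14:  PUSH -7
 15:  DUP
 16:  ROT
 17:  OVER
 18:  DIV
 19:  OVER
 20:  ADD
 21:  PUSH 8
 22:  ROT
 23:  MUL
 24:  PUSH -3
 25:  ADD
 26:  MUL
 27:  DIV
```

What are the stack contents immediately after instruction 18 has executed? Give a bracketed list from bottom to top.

PUSH 2   [2]
POP      []
PUSH 0   [0]
PUSH -7  [0, -7]
PUSH -5  [0, -7, -5]
MUL      [0, 35]
POP      [0]
PUSH 12  [0, 12]
PUSH -1  [0, 12, -1]
ADD      [0, 11]
ADD      [11]
PUSH 0   [11, 0]
POP      [11]
PUSH -7  [11, -7]
DUP      [11, -7, -7]
ROT      [-7, -7, 11]
OVER     [-7, -7, 11, -7]
DIV      [-7, -7, -1]

[-7, -7, -1]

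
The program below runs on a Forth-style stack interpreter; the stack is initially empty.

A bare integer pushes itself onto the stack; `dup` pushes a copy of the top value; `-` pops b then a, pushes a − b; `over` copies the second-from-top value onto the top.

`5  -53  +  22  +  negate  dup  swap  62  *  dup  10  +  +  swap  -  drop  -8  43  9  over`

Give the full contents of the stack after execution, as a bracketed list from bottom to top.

5       5
-53     5 -53
+       -48
22      -48 22
+       -26
negate  26
dup     26 26
swap    26 26
62      26 26 62
*       26 1612
dup     26 1612 1612
10      26 1612 1612 10
+       26 1612 1622
+       26 3234
swap    3234 26
-       3208
drop    (empty)
-8      -8
43      -8 43
9       -8 43 9
over    -8 43 9 43

[-8, 43, 9, 43]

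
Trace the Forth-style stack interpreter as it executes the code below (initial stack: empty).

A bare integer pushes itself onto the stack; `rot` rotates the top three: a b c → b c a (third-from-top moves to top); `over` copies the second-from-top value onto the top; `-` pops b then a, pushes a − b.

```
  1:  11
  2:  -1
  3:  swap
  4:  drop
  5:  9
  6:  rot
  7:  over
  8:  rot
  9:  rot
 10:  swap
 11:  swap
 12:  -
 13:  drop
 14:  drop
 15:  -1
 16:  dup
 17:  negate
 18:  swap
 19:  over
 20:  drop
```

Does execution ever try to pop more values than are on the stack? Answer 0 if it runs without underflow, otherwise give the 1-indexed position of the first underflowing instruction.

11   -> [11]
-1   -> [11, -1]
swap -> [-1, 11]
drop -> [-1]
9    -> [-1, 9]
rot  — needs 3 operands, stack has 2 → underflow

6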